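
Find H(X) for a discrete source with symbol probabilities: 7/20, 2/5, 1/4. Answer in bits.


H = -sum(p_i * log2(p_i)). Terms: -(7/20)*log2(7/20) = 0.530101; -(2/5)*log2(2/5) = 0.528771; -(1/4)*log2(1/4) = 0.500000. H = 0.530101 + 0.528771 + 0.500000 = 1.5589

1.5589 bits


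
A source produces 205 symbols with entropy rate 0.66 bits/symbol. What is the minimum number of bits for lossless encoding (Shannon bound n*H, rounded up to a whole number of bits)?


Minimum bits >= n * H = 205 * 0.66 = 135.3, rounded up to a whole number of bits = 136

136 bits


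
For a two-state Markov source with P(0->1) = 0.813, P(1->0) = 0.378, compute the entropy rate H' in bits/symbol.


Stationary distribution: pi_0 = p10/(p01+p10) = 0.3174, pi_1 = 0.6826. Entropy rate H' = pi_0*H(p01) + pi_1*H(p10) = 0.3174*0.6952 + 0.6826*0.9566 = 0.8736

0.8736 bits/symbol


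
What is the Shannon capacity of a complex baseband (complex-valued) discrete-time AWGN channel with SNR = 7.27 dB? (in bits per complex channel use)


SNR_linear = 10^(7.27/10) = 5.3333; C = log2(1 + SNR_linear) = log2(1 + 5.3333) = 2.663

2.663 bits/channel use


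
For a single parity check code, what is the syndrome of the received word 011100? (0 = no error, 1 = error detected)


Syndrome = XOR of all bits = 0 XOR 1 XOR 1 XOR 1 XOR 0 XOR 0 = 1

1


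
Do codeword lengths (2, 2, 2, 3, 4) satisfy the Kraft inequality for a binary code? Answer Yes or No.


Kraft sum = sum(2^(-l_i)) = 0.9375, need <= 1. Result: satisfied (a binary prefix-free code with these lengths exists)

Yes


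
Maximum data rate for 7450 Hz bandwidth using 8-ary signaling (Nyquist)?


Rate = 2 * B * log2(M) = 2 * 7450 * 3.0 = 44700.0

44700.0 bps


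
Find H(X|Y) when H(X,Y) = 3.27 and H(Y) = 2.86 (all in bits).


H(X|Y) = H(X,Y) - H(Y) = 3.27 - 2.86 = 0.41

0.41 bits


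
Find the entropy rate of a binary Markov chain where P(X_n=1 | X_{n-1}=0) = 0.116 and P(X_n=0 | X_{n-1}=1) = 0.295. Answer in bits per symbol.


Stationary distribution: pi_0 = p10/(p01+p10) = 0.7178, pi_1 = 0.2822. Entropy rate H' = pi_0*H(p01) + pi_1*H(p10) = 0.7178*0.5178 + 0.2822*0.8751 = 0.6186

0.6186 bits/symbol


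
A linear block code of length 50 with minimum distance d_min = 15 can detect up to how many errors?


Detection capability = d_min - 1 = 15 - 1 = 14

14 errors


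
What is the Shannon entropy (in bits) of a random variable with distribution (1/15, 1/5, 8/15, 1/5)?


H = -sum(p_i * log2(p_i)). Terms: -(1/15)*log2(1/15) = 0.260459; -(1/5)*log2(1/5) = 0.464386; -(8/15)*log2(8/15) = 0.483675; -(1/5)*log2(1/5) = 0.464386. H = 0.260459 + 0.464386 + 0.483675 + 0.464386 = 1.6729

1.6729 bits


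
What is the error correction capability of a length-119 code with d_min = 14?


Correction capability = floor((d-1)/2) = floor((14-1)/2) = 6

6 errors


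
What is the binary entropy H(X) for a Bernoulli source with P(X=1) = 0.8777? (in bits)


H = -p*log2(p) - (1-p)*log2(1-p). -0.8777*log2(0.8777) = 0.165183; -0.1223*log2(0.1223) = 0.370753. H = 0.165183 + 0.370753 = 0.5359

0.5359 bits


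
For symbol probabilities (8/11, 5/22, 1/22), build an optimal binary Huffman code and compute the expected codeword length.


Huffman construction (repeatedly merge the two least-probable nodes; each merge adds 1 bit to every symbol beneath it): 1/22 + 5/22 = 3/11; 3/11 + 8/11 = 1. Resulting codeword lengths (in the order the probabilities were given): (1, 2, 2). L_avg = sum(p_i * l_i) = 8/11*1 + 5/22*2 + 1/22*2 = 14/11 = 1.2727

1.2727 bits


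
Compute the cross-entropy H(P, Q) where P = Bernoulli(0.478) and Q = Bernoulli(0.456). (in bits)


H(P,Q) = -p*log2(q) - (1-p)*log2(1-q). -0.478*log2(0.456) = 0.541523; -0.522*log2(0.544) = 0.458484. H(P,Q) = 0.541523 + 0.458484 = 1.0

1.0 bits


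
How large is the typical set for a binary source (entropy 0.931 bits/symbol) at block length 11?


log2|A_typical| = nH = 11 * 0.931 = 10.241, so |A_typical| ~ 2^10.241 = 1.210e+03

1.210e+03


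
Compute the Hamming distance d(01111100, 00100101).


Count differing positions: . ^ . ^ ^ . . ^ = 4 differences

4


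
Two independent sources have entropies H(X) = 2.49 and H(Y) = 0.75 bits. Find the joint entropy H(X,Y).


For independent variables, H(X,Y) = H(X) + H(Y) = 2.49 + 0.75 = 3.24

3.24 bits


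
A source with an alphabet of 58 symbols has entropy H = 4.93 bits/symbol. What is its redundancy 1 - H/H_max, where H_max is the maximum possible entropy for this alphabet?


H_max = log2(K) = log2(58) = 5.858 bits/symbol. Redundancy = 1 - H/H_max = 1 - 4.93/5.858 = 1 - 0.8416 = 0.1584

0.1584


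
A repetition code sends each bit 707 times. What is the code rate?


Rate = k/n = 1/707

1/707


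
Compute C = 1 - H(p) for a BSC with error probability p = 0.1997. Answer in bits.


H(p) = -p*log2(p) - (1-p)*log2(1-p) = -0.1997*log2(0.1997) - 0.8003*log2(0.8003) = 0.464122 + 0.257206 = 0.7213. C = 1 - H(p) = 1 - 0.7213 = 0.2787

0.2787 bits


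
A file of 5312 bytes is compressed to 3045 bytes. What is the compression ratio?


Ratio = original / compressed = 5312 / 3045 = 1.7445

1.7445


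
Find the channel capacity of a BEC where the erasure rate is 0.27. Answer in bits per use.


C = 1 - epsilon = 1 - 0.27 = 0.73

0.73 bits


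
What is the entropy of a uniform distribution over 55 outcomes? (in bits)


H = log2(n) = log2(55) = 5.7814

5.7814 bits


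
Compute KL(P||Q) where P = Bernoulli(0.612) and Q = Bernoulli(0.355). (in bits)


KL = p*log2(p/q) + (1-p)*log2((1-p)/(1-q)) = 0.612*log2(0.612/0.355) + 0.388*log2(0.388/0.645) = 0.1964

0.1964 bits


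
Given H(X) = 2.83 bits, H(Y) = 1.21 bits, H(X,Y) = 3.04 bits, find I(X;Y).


I(X;Y) = H(X) + H(Y) - H(X,Y) = 2.83 + 1.21 - 3.04 = 1.0

1.0 bits


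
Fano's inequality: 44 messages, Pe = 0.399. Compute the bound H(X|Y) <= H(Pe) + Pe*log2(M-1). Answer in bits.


H(Pe) = -Pe*log2(Pe) - (1-Pe)*log2(1-Pe) = -0.399*log2(0.399) - 0.601*log2(0.601) = 0.528890 + 0.441472 = 0.9704. Pe*log2(M-1) = 0.399*log2(43) = 2.165080. Bound = H(Pe) + Pe*log2(M-1) = 0.528890 + 0.441472 + 2.165080 = 3.1354

3.1354 bits


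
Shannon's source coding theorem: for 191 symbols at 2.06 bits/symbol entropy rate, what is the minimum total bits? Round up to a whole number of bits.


Minimum bits >= n * H = 191 * 2.06 = 393.46, rounded up to a whole number of bits = 394

394 bits


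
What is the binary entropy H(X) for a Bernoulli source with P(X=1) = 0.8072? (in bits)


H = -p*log2(p) - (1-p)*log2(1-p). -0.8072*log2(0.8072) = 0.249426; -0.1928*log2(0.1928) = 0.457866. H = 0.249426 + 0.457866 = 0.7073

0.7073 bits


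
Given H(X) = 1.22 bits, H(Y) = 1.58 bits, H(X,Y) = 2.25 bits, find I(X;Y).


I(X;Y) = H(X) + H(Y) - H(X,Y) = 1.22 + 1.58 - 2.25 = 0.55

0.55 bits


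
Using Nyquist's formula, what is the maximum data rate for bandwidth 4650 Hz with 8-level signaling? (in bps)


Rate = 2 * B * log2(M) = 2 * 4650 * 3.0 = 27900.0

27900.0 bps


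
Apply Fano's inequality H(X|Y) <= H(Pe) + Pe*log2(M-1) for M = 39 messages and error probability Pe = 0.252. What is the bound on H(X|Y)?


H(Pe) = -Pe*log2(Pe) - (1-Pe)*log2(1-Pe) = -0.252*log2(0.252) - 0.748*log2(0.748) = 0.501103 + 0.313330 = 0.8144. Pe*log2(M-1) = 0.252*log2(38) = 1.322478. Bound = H(Pe) + Pe*log2(M-1) = 0.501103 + 0.313330 + 1.322478 = 2.1369

2.1369 bits


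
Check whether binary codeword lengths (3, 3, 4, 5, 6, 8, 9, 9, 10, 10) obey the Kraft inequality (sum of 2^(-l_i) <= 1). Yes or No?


Kraft sum = sum(2^(-l_i)) = 0.3691, need <= 1. Result: satisfied (a binary prefix-free code with these lengths exists)

Yes


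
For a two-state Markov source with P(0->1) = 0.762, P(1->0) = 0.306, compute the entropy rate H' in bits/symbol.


Stationary distribution: pi_0 = p10/(p01+p10) = 0.2865, pi_1 = 0.7135. Entropy rate H' = pi_0*H(p01) + pi_1*H(p10) = 0.2865*0.7917 + 0.7135*0.8885 = 0.8608

0.8608 bits/symbol


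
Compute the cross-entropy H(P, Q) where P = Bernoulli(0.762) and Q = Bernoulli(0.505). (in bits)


H(P,Q) = -p*log2(q) - (1-p)*log2(1-q). -0.762*log2(0.505) = 0.751061; -0.238*log2(0.495) = 0.241451. H(P,Q) = 0.751061 + 0.241451 = 0.9925

0.9925 bits


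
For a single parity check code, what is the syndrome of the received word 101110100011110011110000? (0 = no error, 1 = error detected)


Syndrome = XOR of all bits = 1 XOR 0 XOR 1 XOR 1 XOR 1 XOR 0 XOR 1 XOR 0 XOR 0 XOR 0 XOR 1 XOR 1 XOR 1 XOR 1 XOR 0 XOR 0 XOR 1 XOR 1 XOR 1 XOR 1 XOR 0 XOR 0 XOR 0 XOR 0 = 1

1


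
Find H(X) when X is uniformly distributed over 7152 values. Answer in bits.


H = log2(n) = log2(7152) = 12.8041

12.8041 bits


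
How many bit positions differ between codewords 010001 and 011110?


Count differing positions: . . ^ ^ ^ ^ = 4 differences

4


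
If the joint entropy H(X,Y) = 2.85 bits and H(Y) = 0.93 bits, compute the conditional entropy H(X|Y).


H(X|Y) = H(X,Y) - H(Y) = 2.85 - 0.93 = 1.92

1.92 bits


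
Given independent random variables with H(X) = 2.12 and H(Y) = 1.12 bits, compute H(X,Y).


For independent variables, H(X,Y) = H(X) + H(Y) = 2.12 + 1.12 = 3.24

3.24 bits


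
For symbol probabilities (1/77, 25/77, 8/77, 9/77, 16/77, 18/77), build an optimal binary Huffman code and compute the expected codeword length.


Huffman construction (repeatedly merge the two least-probable nodes; each merge adds 1 bit to every symbol beneath it): 1/77 + 8/77 = 9/77; 9/77 + 9/77 = 18/77; 16/77 + 18/77 = 34/77; 18/77 + 25/77 = 43/77; 34/77 + 43/77 = 1. Resulting codeword lengths (in the order the probabilities were given): (4, 2, 4, 3, 2, 2). L_avg = sum(p_i * l_i) = 1/77*4 + 25/77*2 + 8/77*4 + 9/77*3 + 16/77*2 + 18/77*2 = 181/77 = 2.3506

2.3506 bits


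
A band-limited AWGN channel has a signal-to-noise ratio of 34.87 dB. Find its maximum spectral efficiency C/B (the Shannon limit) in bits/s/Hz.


SNR_linear = 10^(34.87/10) = 3069.022; C/B = log2(1 + SNR_linear) = log2(1 + 3069.022) = 11.584

11.584 bits/s/Hz


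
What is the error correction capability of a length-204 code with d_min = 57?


Correction capability = floor((d-1)/2) = floor((57-1)/2) = 28

28 errors


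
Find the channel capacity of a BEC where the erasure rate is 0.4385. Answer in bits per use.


C = 1 - epsilon = 1 - 0.4385 = 0.5615

0.5615 bits


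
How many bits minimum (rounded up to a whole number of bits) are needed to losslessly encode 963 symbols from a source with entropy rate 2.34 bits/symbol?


Minimum bits >= n * H = 963 * 2.34 = 2253.42, rounded up to a whole number of bits = 2254

2254 bits


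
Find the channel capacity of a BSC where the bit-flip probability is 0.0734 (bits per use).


H(p) = -p*log2(p) - (1-p)*log2(1-p) = -0.0734*log2(0.0734) - 0.9266*log2(0.9266) = 0.276577 + 0.101909 = 0.3785. C = 1 - H(p) = 1 - 0.3785 = 0.6215

0.6215 bits


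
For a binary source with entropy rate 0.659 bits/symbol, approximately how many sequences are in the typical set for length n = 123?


log2|A_typical| = nH = 123 * 0.659 = 81.057, so |A_typical| ~ 2^81.057 = 2.515e+24

2.515e+24


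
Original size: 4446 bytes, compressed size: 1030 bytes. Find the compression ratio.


Ratio = original / compressed = 4446 / 1030 = 4.3165

4.3165


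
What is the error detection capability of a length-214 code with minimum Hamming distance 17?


Detection capability = d_min - 1 = 17 - 1 = 16

16 errors


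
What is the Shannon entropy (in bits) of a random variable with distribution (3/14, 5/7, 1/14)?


H = -sum(p_i * log2(p_i)). Terms: -(3/14)*log2(3/14) = 0.476227; -(5/7)*log2(5/7) = 0.346733; -(1/14)*log2(1/14) = 0.271954. H = 0.476227 + 0.346733 + 0.271954 = 1.0949

1.0949 bits


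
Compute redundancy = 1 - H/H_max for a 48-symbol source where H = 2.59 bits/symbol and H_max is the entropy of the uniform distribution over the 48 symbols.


H_max = log2(K) = log2(48) = 5.585 bits/symbol. Redundancy = 1 - H/H_max = 1 - 2.59/5.585 = 1 - 0.4637 = 0.5363

0.5363


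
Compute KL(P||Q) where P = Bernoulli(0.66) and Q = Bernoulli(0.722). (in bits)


KL = p*log2(p/q) + (1-p)*log2((1-p)/(1-q)) = 0.66*log2(0.66/0.722) + 0.34*log2(0.34/0.278) = 0.0133

0.0133 bits


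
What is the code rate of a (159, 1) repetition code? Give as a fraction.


Rate = k/n = 1/159

1/159


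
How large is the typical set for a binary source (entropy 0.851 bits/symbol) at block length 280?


log2|A_typical| = nH = 280 * 0.851 = 238.28, so |A_typical| ~ 2^238.28 = 5.363e+71

5.363e+71


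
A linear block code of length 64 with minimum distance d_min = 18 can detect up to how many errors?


Detection capability = d_min - 1 = 18 - 1 = 17

17 errors


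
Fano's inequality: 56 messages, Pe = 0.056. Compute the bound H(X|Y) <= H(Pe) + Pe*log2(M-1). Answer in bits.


H(Pe) = -Pe*log2(Pe) - (1-Pe)*log2(1-Pe) = -0.056*log2(0.056) - 0.944*log2(0.944) = 0.232872 + 0.078485 = 0.3114. Pe*log2(M-1) = 0.056*log2(55) = 0.323756. Bound = H(Pe) + Pe*log2(M-1) = 0.232872 + 0.078485 + 0.323756 = 0.6351

0.6351 bits


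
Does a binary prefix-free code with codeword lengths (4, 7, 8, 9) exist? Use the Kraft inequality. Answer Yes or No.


Kraft sum = sum(2^(-l_i)) = 0.0762, need <= 1. Result: satisfied (a binary prefix-free code with these lengths exists)

Yes


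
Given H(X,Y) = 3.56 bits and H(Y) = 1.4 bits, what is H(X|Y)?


H(X|Y) = H(X,Y) - H(Y) = 3.56 - 1.4 = 2.16

2.16 bits


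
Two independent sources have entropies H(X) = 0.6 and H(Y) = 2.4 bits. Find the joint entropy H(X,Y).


For independent variables, H(X,Y) = H(X) + H(Y) = 0.6 + 2.4 = 3.0

3.0 bits


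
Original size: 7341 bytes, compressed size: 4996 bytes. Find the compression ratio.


Ratio = original / compressed = 7341 / 4996 = 1.4694

1.4694


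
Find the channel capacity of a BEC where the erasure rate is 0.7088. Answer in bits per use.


C = 1 - epsilon = 1 - 0.7088 = 0.2912

0.2912 bits


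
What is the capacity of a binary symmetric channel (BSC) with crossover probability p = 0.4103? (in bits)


H(p) = -p*log2(p) - (1-p)*log2(1-p) = -0.4103*log2(0.4103) - 0.5897*log2(0.5897) = 0.527338 + 0.449320 = 0.9767. C = 1 - H(p) = 1 - 0.9767 = 0.0233

0.0233 bits


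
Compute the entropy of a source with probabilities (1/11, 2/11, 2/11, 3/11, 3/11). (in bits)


H = -sum(p_i * log2(p_i)). Terms: -(1/11)*log2(1/11) = 0.314494; -(2/11)*log2(2/11) = 0.447169; -(2/11)*log2(2/11) = 0.447169; -(3/11)*log2(3/11) = 0.511219; -(3/11)*log2(3/11) = 0.511219. H = 0.314494 + 0.447169 + 0.447169 + 0.511219 + 0.511219 = 2.2313

2.2313 bits


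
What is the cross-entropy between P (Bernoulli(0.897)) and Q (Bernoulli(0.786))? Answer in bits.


H(P,Q) = -p*log2(q) - (1-p)*log2(1-q). -0.897*log2(0.786) = 0.311617; -0.103*log2(0.214) = 0.229105. H(P,Q) = 0.311617 + 0.229105 = 0.5407

0.5407 bits


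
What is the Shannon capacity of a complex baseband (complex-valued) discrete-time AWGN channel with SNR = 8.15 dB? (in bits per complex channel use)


SNR_linear = 10^(8.15/10) = 6.5313; C = log2(1 + SNR_linear) = log2(1 + 6.5313) = 2.9129

2.9129 bits/channel use


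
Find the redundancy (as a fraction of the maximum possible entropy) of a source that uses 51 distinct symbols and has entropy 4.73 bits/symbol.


H_max = log2(K) = log2(51) = 5.6724 bits/symbol. Redundancy = 1 - H/H_max = 1 - 4.73/5.6724 = 1 - 0.8339 = 0.1661

0.1661


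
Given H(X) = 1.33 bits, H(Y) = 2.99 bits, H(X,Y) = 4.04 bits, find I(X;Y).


I(X;Y) = H(X) + H(Y) - H(X,Y) = 1.33 + 2.99 - 4.04 = 0.28

0.28 bits


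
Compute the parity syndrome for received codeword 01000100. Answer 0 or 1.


Syndrome = XOR of all bits = 0 XOR 1 XOR 0 XOR 0 XOR 0 XOR 1 XOR 0 XOR 0 = 0

0


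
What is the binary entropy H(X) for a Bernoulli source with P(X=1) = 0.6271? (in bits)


H = -p*log2(p) - (1-p)*log2(1-p). -0.6271*log2(0.6271) = 0.422184; -0.3729*log2(0.3729) = 0.530689. H = 0.422184 + 0.530689 = 0.9529

0.9529 bits


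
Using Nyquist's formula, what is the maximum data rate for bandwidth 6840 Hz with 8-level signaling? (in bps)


Rate = 2 * B * log2(M) = 2 * 6840 * 3.0 = 41040.0

41040.0 bps


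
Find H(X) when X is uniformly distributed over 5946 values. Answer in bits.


H = log2(n) = log2(5946) = 12.5377

12.5377 bits


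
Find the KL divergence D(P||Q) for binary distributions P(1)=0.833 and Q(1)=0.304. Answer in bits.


KL = p*log2(p/q) + (1-p)*log2((1-p)/(1-q)) = 0.833*log2(0.833/0.304) + 0.167*log2(0.167/0.696) = 0.8675

0.8675 bits


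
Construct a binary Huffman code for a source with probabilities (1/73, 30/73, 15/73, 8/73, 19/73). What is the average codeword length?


Huffman construction (repeatedly merge the two least-probable nodes; each merge adds 1 bit to every symbol beneath it): 1/73 + 8/73 = 9/73; 9/73 + 15/73 = 24/73; 19/73 + 24/73 = 43/73; 30/73 + 43/73 = 1. Resulting codeword lengths (in the order the probabilities were given): (4, 1, 3, 4, 2). L_avg = sum(p_i * l_i) = 1/73*4 + 30/73*1 + 15/73*3 + 8/73*4 + 19/73*2 = 149/73 = 2.0411

2.0411 bits


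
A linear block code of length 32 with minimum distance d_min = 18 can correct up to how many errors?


Correction capability = floor((d-1)/2) = floor((18-1)/2) = 8

8 errors


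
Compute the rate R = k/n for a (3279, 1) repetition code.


Rate = k/n = 1/3279

1/3279


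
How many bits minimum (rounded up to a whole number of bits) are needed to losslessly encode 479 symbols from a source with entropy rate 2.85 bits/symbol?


Minimum bits >= n * H = 479 * 2.85 = 1365.15, rounded up to a whole number of bits = 1366

1366 bits


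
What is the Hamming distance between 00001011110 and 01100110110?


Count differing positions: . ^ ^ . ^ ^ . ^ . . . = 5 differences

5


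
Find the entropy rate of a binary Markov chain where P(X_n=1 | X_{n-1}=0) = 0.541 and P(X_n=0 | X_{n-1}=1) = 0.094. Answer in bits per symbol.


Stationary distribution: pi_0 = p10/(p01+p10) = 0.148, pi_1 = 0.852. Entropy rate H' = pi_0*H(p01) + pi_1*H(p10) = 0.148*0.9951 + 0.852*0.4497 = 0.5304

0.5304 bits/symbol


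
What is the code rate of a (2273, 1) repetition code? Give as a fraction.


Rate = k/n = 1/2273

1/2273


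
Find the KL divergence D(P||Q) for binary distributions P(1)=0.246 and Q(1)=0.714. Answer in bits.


KL = p*log2(p/q) + (1-p)*log2((1-p)/(1-q)) = 0.246*log2(0.246/0.714) + 0.754*log2(0.754/0.286) = 0.6763

0.6763 bits


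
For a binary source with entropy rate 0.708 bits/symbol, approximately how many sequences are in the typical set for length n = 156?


log2|A_typical| = nH = 156 * 0.708 = 110.448, so |A_typical| ~ 2^110.448 = 1.771e+33

1.771e+33


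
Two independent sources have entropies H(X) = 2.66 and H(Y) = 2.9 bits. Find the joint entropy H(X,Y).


For independent variables, H(X,Y) = H(X) + H(Y) = 2.66 + 2.9 = 5.56

5.56 bits


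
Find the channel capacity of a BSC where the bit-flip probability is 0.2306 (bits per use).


H(p) = -p*log2(p) - (1-p)*log2(1-p) = -0.2306*log2(0.2306) - 0.7694*log2(0.7694) = 0.488073 + 0.290983 = 0.7791. C = 1 - H(p) = 1 - 0.7791 = 0.2209

0.2209 bits


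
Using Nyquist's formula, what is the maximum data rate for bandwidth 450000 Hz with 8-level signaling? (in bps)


Rate = 2 * B * log2(M) = 2 * 450000 * 3.0 = 2700000.0

2700000.0 bps


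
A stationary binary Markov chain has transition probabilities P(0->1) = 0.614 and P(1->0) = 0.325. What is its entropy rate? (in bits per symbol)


Stationary distribution: pi_0 = p10/(p01+p10) = 0.3461, pi_1 = 0.6539. Entropy rate H' = pi_0*H(p01) + pi_1*H(p10) = 0.3461*0.9622 + 0.6539*0.9097 = 0.9279

0.9279 bits/symbol


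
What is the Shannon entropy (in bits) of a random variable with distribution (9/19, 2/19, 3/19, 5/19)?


H = -sum(p_i * log2(p_i)). Terms: -(9/19)*log2(9/19) = 0.510633; -(2/19)*log2(2/19) = 0.341887; -(3/19)*log2(3/19) = 0.420468; -(5/19)*log2(5/19) = 0.506842. H = 0.510633 + 0.341887 + 0.420468 + 0.506842 = 1.7798

1.7798 bits


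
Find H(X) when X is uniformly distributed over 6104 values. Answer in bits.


H = log2(n) = log2(6104) = 12.5755

12.5755 bits


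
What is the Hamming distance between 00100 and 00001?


Count differing positions: . . ^ . ^ = 2 differences

2


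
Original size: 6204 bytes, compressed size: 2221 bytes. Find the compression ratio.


Ratio = original / compressed = 6204 / 2221 = 2.7933

2.7933


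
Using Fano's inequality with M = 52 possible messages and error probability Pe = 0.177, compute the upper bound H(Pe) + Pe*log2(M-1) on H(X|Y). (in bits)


H(Pe) = -Pe*log2(Pe) - (1-Pe)*log2(1-Pe) = -0.177*log2(0.177) - 0.823*log2(0.823) = 0.442178 + 0.231292 = 0.6735. Pe*log2(M-1) = 0.177*log2(51) = 1.004019. Bound = H(Pe) + Pe*log2(M-1) = 0.442178 + 0.231292 + 1.004019 = 1.6775

1.6775 bits


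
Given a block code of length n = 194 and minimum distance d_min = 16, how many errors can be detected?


Detection capability = d_min - 1 = 16 - 1 = 15

15 errors


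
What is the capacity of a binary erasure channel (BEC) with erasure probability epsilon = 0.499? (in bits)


C = 1 - epsilon = 1 - 0.499 = 0.501

0.501 bits


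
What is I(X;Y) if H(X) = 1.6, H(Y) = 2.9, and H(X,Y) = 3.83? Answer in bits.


I(X;Y) = H(X) + H(Y) - H(X,Y) = 1.6 + 2.9 - 3.83 = 0.67

0.67 bits


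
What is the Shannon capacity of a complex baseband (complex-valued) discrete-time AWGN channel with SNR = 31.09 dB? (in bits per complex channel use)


SNR_linear = 10^(31.09/10) = 1285.2867; C = log2(1 + SNR_linear) = log2(1 + 1285.2867) = 10.329

10.329 bits/channel use


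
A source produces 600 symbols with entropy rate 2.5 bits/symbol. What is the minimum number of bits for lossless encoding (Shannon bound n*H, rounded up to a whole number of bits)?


Minimum bits >= n * H = 600 * 2.5 = 1500.0, rounded up to a whole number of bits = 1500

1500 bits


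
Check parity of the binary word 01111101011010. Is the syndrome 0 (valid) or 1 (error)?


Syndrome = XOR of all bits = 0 XOR 1 XOR 1 XOR 1 XOR 1 XOR 1 XOR 0 XOR 1 XOR 0 XOR 1 XOR 1 XOR 0 XOR 1 XOR 0 = 1

1


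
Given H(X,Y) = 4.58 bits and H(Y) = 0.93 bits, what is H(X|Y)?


H(X|Y) = H(X,Y) - H(Y) = 4.58 - 0.93 = 3.65

3.65 bits


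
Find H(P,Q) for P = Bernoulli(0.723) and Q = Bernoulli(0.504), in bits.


H(P,Q) = -p*log2(q) - (1-p)*log2(1-q). -0.723*log2(0.504) = 0.714689; -0.277*log2(0.496) = 0.280210. H(P,Q) = 0.714689 + 0.280210 = 0.9949

0.9949 bits


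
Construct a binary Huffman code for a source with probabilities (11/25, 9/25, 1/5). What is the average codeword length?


Huffman construction (repeatedly merge the two least-probable nodes; each merge adds 1 bit to every symbol beneath it): 1/5 + 9/25 = 14/25; 11/25 + 14/25 = 1. Resulting codeword lengths (in the order the probabilities were given): (1, 2, 2). L_avg = sum(p_i * l_i) = 11/25*1 + 9/25*2 + 1/5*2 = 39/25 = 1.56

1.56 bits


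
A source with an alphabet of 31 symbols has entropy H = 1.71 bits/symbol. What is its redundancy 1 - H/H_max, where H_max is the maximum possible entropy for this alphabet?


H_max = log2(K) = log2(31) = 4.9542 bits/symbol. Redundancy = 1 - H/H_max = 1 - 1.71/4.9542 = 1 - 0.3452 = 0.6548

0.6548


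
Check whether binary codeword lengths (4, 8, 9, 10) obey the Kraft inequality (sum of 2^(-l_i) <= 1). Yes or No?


Kraft sum = sum(2^(-l_i)) = 0.0693, need <= 1. Result: satisfied (a binary prefix-free code with these lengths exists)

Yes


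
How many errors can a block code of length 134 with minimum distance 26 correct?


Correction capability = floor((d-1)/2) = floor((26-1)/2) = 12

12 errors


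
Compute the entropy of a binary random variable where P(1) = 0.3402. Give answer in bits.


H = -p*log2(p) - (1-p)*log2(1-p). -0.3402*log2(0.3402) = 0.529196; -0.6598*log2(0.6598) = 0.395814. H = 0.529196 + 0.395814 = 0.925

0.925 bits


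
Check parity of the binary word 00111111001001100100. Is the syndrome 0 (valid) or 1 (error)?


Syndrome = XOR of all bits = 0 XOR 0 XOR 1 XOR 1 XOR 1 XOR 1 XOR 1 XOR 1 XOR 0 XOR 0 XOR 1 XOR 0 XOR 0 XOR 1 XOR 1 XOR 0 XOR 0 XOR 1 XOR 0 XOR 0 = 0

0


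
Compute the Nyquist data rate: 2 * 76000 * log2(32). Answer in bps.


Rate = 2 * B * log2(M) = 2 * 76000 * 5.0 = 760000.0

760000.0 bps


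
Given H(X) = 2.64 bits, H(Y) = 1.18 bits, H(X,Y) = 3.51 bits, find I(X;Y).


I(X;Y) = H(X) + H(Y) - H(X,Y) = 2.64 + 1.18 - 3.51 = 0.31

0.31 bits


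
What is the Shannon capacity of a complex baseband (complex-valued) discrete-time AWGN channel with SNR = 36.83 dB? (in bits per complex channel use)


SNR_linear = 10^(36.83/10) = 4819.478; C = log2(1 + SNR_linear) = log2(1 + 4819.478) = 12.235

12.235 bits/channel use


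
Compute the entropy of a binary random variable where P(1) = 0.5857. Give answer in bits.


H = -p*log2(p) - (1-p)*log2(1-p). -0.5857*log2(0.5857) = 0.452023; -0.4143*log2(0.4143) = 0.526680. H = 0.452023 + 0.526680 = 0.9787

0.9787 bits


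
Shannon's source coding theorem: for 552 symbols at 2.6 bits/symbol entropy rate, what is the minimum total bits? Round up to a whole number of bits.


Minimum bits >= n * H = 552 * 2.6 = 1435.2, rounded up to a whole number of bits = 1436

1436 bits


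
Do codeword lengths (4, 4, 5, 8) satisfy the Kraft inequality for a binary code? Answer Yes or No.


Kraft sum = sum(2^(-l_i)) = 0.1602, need <= 1. Result: satisfied (a binary prefix-free code with these lengths exists)

Yes


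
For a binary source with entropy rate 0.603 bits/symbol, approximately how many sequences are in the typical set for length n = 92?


log2|A_typical| = nH = 92 * 0.603 = 55.476, so |A_typical| ~ 2^55.476 = 5.011e+16

5.011e+16


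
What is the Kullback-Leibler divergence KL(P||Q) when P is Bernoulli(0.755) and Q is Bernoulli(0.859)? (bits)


KL = p*log2(p/q) + (1-p)*log2((1-p)/(1-q)) = 0.755*log2(0.755/0.859) + 0.245*log2(0.245/0.141) = 0.0547

0.0547 bits


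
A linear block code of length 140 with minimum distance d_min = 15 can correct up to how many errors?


Correction capability = floor((d-1)/2) = floor((15-1)/2) = 7

7 errors


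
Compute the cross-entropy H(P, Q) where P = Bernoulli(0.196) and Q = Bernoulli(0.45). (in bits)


H(P,Q) = -p*log2(q) - (1-p)*log2(1-q). -0.196*log2(0.45) = 0.225793; -0.804*log2(0.55) = 0.693447. H(P,Q) = 0.225793 + 0.693447 = 0.9192

0.9192 bits


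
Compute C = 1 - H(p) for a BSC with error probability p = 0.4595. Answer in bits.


H(p) = -p*log2(p) - (1-p)*log2(1-p) = -0.4595*log2(0.4595) - 0.5405*log2(0.5405) = 0.515496 + 0.479766 = 0.9953. C = 1 - H(p) = 1 - 0.9953 = 0.0047

0.0047 bits


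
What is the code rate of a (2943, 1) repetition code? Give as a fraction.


Rate = k/n = 1/2943

1/2943


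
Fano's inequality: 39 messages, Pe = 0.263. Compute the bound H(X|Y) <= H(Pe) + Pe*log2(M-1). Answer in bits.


H(Pe) = -Pe*log2(Pe) - (1-Pe)*log2(1-Pe) = -0.263*log2(0.263) - 0.737*log2(0.737) = 0.506766 + 0.324474 = 0.8312. Pe*log2(M-1) = 0.263*log2(38) = 1.380205. Bound = H(Pe) + Pe*log2(M-1) = 0.506766 + 0.324474 + 1.380205 = 2.2114

2.2114 bits


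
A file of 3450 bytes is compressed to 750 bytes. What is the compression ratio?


Ratio = original / compressed = 3450 / 750 = 4.6

4.6


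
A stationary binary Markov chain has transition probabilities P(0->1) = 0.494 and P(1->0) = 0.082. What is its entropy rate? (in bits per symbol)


Stationary distribution: pi_0 = p10/(p01+p10) = 0.1424, pi_1 = 0.8576. Entropy rate H' = pi_0*H(p01) + pi_1*H(p10) = 0.1424*0.9999 + 0.8576*0.4092 = 0.4933

0.4933 bits/symbol


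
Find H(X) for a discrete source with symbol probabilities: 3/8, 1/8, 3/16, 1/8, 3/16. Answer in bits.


H = -sum(p_i * log2(p_i)). Terms: -(3/8)*log2(3/8) = 0.530639; -(1/8)*log2(1/8) = 0.375000; -(3/16)*log2(3/16) = 0.452820; -(1/8)*log2(1/8) = 0.375000; -(3/16)*log2(3/16) = 0.452820. H = 0.530639 + 0.375000 + 0.452820 + 0.375000 + 0.452820 = 2.1863

2.1863 bits


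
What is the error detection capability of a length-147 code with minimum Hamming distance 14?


Detection capability = d_min - 1 = 14 - 1 = 13

13 errors


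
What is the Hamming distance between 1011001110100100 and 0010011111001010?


Count differing positions: ^ . . ^ . ^ . . . ^ ^ . ^ ^ ^ . = 8 differences

8


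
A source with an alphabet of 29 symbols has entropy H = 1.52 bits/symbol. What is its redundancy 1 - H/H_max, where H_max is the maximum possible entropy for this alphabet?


H_max = log2(K) = log2(29) = 4.858 bits/symbol. Redundancy = 1 - H/H_max = 1 - 1.52/4.858 = 1 - 0.3129 = 0.6871

0.6871


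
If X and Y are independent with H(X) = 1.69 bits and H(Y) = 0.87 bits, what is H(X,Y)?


For independent variables, H(X,Y) = H(X) + H(Y) = 1.69 + 0.87 = 2.56

2.56 bits


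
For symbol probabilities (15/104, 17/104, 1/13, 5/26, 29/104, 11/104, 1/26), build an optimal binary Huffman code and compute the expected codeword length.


Huffman construction (repeatedly merge the two least-probable nodes; each merge adds 1 bit to every symbol beneath it): 1/26 + 1/13 = 3/26; 11/104 + 3/26 = 23/104; 15/104 + 17/104 = 4/13; 5/26 + 23/104 = 43/104; 29/104 + 4/13 = 61/104; 43/104 + 61/104 = 1. Resulting codeword lengths (in the order the probabilities were given): (3, 3, 4, 2, 2, 3, 4). L_avg = sum(p_i * l_i) = 15/104*3 + 17/104*3 + 1/13*4 + 5/26*2 + 29/104*2 + 11/104*3 + 1/26*4 = 275/104 = 2.6442

2.6442 bits


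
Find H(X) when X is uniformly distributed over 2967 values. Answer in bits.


H = log2(n) = log2(2967) = 11.5348

11.5348 bits


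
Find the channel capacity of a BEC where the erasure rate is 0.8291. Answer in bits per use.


C = 1 - epsilon = 1 - 0.8291 = 0.1709

0.1709 bits


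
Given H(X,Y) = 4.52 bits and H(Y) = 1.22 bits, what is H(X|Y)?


H(X|Y) = H(X,Y) - H(Y) = 4.52 - 1.22 = 3.3

3.3 bits


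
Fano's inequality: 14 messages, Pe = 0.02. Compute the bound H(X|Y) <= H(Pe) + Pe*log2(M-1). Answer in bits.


H(Pe) = -Pe*log2(Pe) - (1-Pe)*log2(1-Pe) = -0.02*log2(0.02) - 0.98*log2(0.98) = 0.112877 + 0.028563 = 0.1414. Pe*log2(M-1) = 0.02*log2(13) = 0.074009. Bound = H(Pe) + Pe*log2(M-1) = 0.112877 + 0.028563 + 0.074009 = 0.2154

0.2154 bits


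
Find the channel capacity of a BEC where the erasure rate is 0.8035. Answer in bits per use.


C = 1 - epsilon = 1 - 0.8035 = 0.1965

0.1965 bits


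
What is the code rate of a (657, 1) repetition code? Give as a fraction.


Rate = k/n = 1/657

1/657


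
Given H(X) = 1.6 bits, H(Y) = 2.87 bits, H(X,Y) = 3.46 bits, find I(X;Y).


I(X;Y) = H(X) + H(Y) - H(X,Y) = 1.6 + 2.87 - 3.46 = 1.01

1.01 bits


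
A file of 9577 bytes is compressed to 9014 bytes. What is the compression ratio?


Ratio = original / compressed = 9577 / 9014 = 1.0625

1.0625


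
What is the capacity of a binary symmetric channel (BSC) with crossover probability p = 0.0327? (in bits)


H(p) = -p*log2(p) - (1-p)*log2(1-p) = -0.0327*log2(0.0327) - 0.9673*log2(0.9673) = 0.161360 + 0.046396 = 0.2078. C = 1 - H(p) = 1 - 0.2078 = 0.7922

0.7922 bits


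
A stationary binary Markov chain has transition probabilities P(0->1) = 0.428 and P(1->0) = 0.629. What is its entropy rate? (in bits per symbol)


Stationary distribution: pi_0 = p10/(p01+p10) = 0.5951, pi_1 = 0.4049. Entropy rate H' = pi_0*H(p01) + pi_1*H(p10) = 0.5951*0.985 + 0.4049*0.9514 = 0.9714

0.9714 bits/symbol


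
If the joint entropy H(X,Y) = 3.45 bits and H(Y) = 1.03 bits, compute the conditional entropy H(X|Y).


H(X|Y) = H(X,Y) - H(Y) = 3.45 - 1.03 = 2.42

2.42 bits


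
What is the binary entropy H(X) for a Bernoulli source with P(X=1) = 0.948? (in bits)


H = -p*log2(p) - (1-p)*log2(1-p). -0.948*log2(0.948) = 0.073035; -0.052*log2(0.052) = 0.221798. H = 0.073035 + 0.221798 = 0.2948

0.2948 bits


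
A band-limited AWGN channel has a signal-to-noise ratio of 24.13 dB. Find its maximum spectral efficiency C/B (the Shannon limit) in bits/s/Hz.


SNR_linear = 10^(24.13/10) = 258.8213; C/B = log2(1 + SNR_linear) = log2(1 + 258.8213) = 8.0214

8.0214 bits/s/Hz


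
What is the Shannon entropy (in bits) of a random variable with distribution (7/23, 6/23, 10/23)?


H = -sum(p_i * log2(p_i)). Terms: -(7/23)*log2(7/23) = 0.522324; -(6/23)*log2(6/23) = 0.505722; -(10/23)*log2(10/23) = 0.522450. H = 0.522324 + 0.505722 + 0.522450 = 1.5505

1.5505 bits


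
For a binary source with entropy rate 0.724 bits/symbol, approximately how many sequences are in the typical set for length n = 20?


log2|A_typical| = nH = 20 * 0.724 = 14.48, so |A_typical| ~ 2^14.48 = 2.285e+04

2.285e+04


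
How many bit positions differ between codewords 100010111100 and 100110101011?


Count differing positions: . . . ^ . . . ^ . ^ ^ ^ = 5 differences

5


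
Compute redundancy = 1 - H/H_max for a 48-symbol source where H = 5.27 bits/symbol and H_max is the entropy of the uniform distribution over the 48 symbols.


H_max = log2(K) = log2(48) = 5.585 bits/symbol. Redundancy = 1 - H/H_max = 1 - 5.27/5.585 = 1 - 0.9436 = 0.0564

0.0564


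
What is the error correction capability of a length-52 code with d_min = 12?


Correction capability = floor((d-1)/2) = floor((12-1)/2) = 5

5 errors


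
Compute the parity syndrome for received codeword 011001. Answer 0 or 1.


Syndrome = XOR of all bits = 0 XOR 1 XOR 1 XOR 0 XOR 0 XOR 1 = 1

1


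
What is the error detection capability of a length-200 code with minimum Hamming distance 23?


Detection capability = d_min - 1 = 23 - 1 = 22

22 errors


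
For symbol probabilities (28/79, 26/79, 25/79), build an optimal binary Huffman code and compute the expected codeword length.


Huffman construction (repeatedly merge the two least-probable nodes; each merge adds 1 bit to every symbol beneath it): 25/79 + 26/79 = 51/79; 28/79 + 51/79 = 1. Resulting codeword lengths (in the order the probabilities were given): (1, 2, 2). L_avg = sum(p_i * l_i) = 28/79*1 + 26/79*2 + 25/79*2 = 130/79 = 1.6456

1.6456 bits


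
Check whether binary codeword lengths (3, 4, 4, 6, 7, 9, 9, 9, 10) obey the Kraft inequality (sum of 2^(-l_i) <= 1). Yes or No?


Kraft sum = sum(2^(-l_i)) = 0.2803, need <= 1. Result: satisfied (a binary prefix-free code with these lengths exists)

Yes


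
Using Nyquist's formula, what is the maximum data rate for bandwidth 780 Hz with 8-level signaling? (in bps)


Rate = 2 * B * log2(M) = 2 * 780 * 3.0 = 4680.0

4680.0 bps


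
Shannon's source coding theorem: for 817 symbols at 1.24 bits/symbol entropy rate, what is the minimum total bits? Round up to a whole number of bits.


Minimum bits >= n * H = 817 * 1.24 = 1013.08, rounded up to a whole number of bits = 1014

1014 bits


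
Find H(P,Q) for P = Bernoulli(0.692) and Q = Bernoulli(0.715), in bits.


H(P,Q) = -p*log2(q) - (1-p)*log2(1-q). -0.692*log2(0.715) = 0.334918; -0.308*log2(0.285) = 0.557778. H(P,Q) = 0.334918 + 0.557778 = 0.8927

0.8927 bits


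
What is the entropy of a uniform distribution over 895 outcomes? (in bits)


H = log2(n) = log2(895) = 9.8057

9.8057 bits


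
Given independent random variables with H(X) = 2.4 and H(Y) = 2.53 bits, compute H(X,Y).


For independent variables, H(X,Y) = H(X) + H(Y) = 2.4 + 2.53 = 4.93

4.93 bits


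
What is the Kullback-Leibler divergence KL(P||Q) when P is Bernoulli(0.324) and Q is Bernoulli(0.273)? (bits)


KL = p*log2(p/q) + (1-p)*log2((1-p)/(1-q)) = 0.324*log2(0.324/0.273) + 0.676*log2(0.676/0.727) = 0.0091

0.0091 bits


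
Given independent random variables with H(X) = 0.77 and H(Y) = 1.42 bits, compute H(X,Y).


For independent variables, H(X,Y) = H(X) + H(Y) = 0.77 + 1.42 = 2.19

2.19 bits


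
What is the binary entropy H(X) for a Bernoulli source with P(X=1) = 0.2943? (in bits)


H = -p*log2(p) - (1-p)*log2(1-p). -0.2943*log2(0.2943) = 0.519334; -0.7057*log2(0.7057) = 0.354878. H = 0.519334 + 0.354878 = 0.8742

0.8742 bits


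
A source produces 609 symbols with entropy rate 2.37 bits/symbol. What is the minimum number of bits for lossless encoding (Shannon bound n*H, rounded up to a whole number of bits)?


Minimum bits >= n * H = 609 * 2.37 = 1443.33, rounded up to a whole number of bits = 1444

1444 bits


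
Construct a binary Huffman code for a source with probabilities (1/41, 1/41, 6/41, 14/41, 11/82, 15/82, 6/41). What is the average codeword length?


Huffman construction (repeatedly merge the two least-probable nodes; each merge adds 1 bit to every symbol beneath it): 1/41 + 1/41 = 2/41; 2/41 + 11/82 = 15/82; 6/41 + 6/41 = 12/41; 15/82 + 15/82 = 15/41; 12/41 + 14/41 = 26/41; 15/41 + 26/41 = 1. Resulting codeword lengths (in the order the probabilities were given): (4, 4, 3, 2, 3, 2, 3). L_avg = sum(p_i * l_i) = 1/41*4 + 1/41*4 + 6/41*3 + 14/41*2 + 11/82*3 + 15/82*2 + 6/41*3 = 207/82 = 2.5244

2.5244 bits


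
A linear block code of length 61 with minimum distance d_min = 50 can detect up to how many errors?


Detection capability = d_min - 1 = 50 - 1 = 49

49 errors


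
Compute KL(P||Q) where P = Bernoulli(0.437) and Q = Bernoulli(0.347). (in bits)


KL = p*log2(p/q) + (1-p)*log2((1-p)/(1-q)) = 0.437*log2(0.437/0.347) + 0.563*log2(0.563/0.653) = 0.0249

0.0249 bits


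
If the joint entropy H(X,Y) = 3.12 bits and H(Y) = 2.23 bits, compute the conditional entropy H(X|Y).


H(X|Y) = H(X,Y) - H(Y) = 3.12 - 2.23 = 0.89

0.89 bits


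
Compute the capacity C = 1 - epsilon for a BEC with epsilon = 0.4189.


C = 1 - epsilon = 1 - 0.4189 = 0.5811

0.5811 bits


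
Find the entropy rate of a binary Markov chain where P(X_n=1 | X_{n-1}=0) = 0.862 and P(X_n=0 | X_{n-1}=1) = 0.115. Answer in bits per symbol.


Stationary distribution: pi_0 = p10/(p01+p10) = 0.1177, pi_1 = 0.8823. Entropy rate H' = pi_0*H(p01) + pi_1*H(p10) = 0.1177*0.579 + 0.8823*0.5148 = 0.5224

0.5224 bits/symbol


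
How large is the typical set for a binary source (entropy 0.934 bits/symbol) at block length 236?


log2|A_typical| = nH = 236 * 0.934 = 220.424, so |A_typical| ~ 2^220.424 = 2.261e+66

2.261e+66


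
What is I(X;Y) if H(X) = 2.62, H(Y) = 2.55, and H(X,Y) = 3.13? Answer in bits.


I(X;Y) = H(X) + H(Y) - H(X,Y) = 2.62 + 2.55 - 3.13 = 2.04

2.04 bits


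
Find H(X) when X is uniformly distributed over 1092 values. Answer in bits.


H = log2(n) = log2(1092) = 10.0928

10.0928 bits


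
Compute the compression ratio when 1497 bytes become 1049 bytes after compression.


Ratio = original / compressed = 1497 / 1049 = 1.4271

1.4271


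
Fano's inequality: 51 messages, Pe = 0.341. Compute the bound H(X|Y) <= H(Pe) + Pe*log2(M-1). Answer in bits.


H(Pe) = -Pe*log2(Pe) - (1-Pe)*log2(1-Pe) = -0.341*log2(0.341) - 0.659*log2(0.659) = 0.529285 + 0.396487 = 0.9258. Pe*log2(M-1) = 0.341*log2(50) = 1.924555. Bound = H(Pe) + Pe*log2(M-1) = 0.529285 + 0.396487 + 1.924555 = 2.8503

2.8503 bits


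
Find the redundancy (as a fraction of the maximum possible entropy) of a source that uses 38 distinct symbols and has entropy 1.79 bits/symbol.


H_max = log2(K) = log2(38) = 5.2479 bits/symbol. Redundancy = 1 - H/H_max = 1 - 1.79/5.2479 = 1 - 0.3411 = 0.6589

0.6589


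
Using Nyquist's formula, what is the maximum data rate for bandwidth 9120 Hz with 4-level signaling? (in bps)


Rate = 2 * B * log2(M) = 2 * 9120 * 2.0 = 36480.0

36480.0 bps


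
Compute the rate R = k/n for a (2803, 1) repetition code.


Rate = k/n = 1/2803

1/2803


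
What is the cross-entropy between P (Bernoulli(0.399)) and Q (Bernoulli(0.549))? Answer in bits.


H(P,Q) = -p*log2(q) - (1-p)*log2(1-q). -0.399*log2(0.549) = 0.345184; -0.601*log2(0.451) = 0.690429. H(P,Q) = 0.345184 + 0.690429 = 1.0356

1.0356 bits
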